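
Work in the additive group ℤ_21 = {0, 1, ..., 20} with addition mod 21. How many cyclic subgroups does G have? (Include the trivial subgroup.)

4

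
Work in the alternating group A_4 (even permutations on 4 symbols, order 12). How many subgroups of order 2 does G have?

|G| = 12 and 2 | 12, so subgroups of order 2 are possible by Lagrange.
The subgroups of order 2 are: {e, (1 2)(3 4)}; {e, (1 3)(2 4)}; {e, (1 4)(2 3)}.
So G has 3 subgroups of order 2.

3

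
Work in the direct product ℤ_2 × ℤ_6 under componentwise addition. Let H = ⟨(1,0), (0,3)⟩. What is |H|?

4

|⟨(1,0)⟩| = 2 and |⟨(0,3)⟩| = 2, so |H| is a multiple of lcm(2, 2) = 2 and divides |G| = 12.
Closing under the operation: H = {(0,0), (0,3), (1,0), (1,3)}, so |H| = 4.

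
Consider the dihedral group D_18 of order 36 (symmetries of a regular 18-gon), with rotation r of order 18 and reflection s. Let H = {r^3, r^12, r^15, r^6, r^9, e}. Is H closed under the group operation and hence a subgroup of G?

Yes

|H| = 6 divides |G| = 36, consistent with Lagrange.
H contains the identity, every element's inverse is in H, and H is closed under ·: it is a subgroup.
In fact H = ⟨r^15⟩.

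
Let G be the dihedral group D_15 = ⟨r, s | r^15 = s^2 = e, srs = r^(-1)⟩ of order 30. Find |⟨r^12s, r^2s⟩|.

6

|⟨r^12s⟩| = 2 and |⟨r^2s⟩| = 2, so |H| is a multiple of lcm(2, 2) = 2 and divides |G| = 30.
Closing under the operation: H = {e, r^5, r^10, r^2s, r^7s, r^12s}, so |H| = 6.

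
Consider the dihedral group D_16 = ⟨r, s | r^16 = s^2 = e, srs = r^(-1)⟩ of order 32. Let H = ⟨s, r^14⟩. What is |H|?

16

|⟨s⟩| = 2 and |⟨r^14⟩| = 8, so |H| is a multiple of lcm(2, 8) = 8 and divides |G| = 32.
Closing under the operation: H = {e, r^2, r^4, r^6, r^8, r^10, r^12, r^14, s, r^2s, r^4s, r^6s, r^8s, r^10s, r^12s, r^14s}, so |H| = 16.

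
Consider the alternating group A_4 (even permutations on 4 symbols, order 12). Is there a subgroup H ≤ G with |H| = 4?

4 | 12. A subgroup of order 4 is {e, (1 2)(3 4), (1 3)(2 4), (1 4)(2 3)}.

Yes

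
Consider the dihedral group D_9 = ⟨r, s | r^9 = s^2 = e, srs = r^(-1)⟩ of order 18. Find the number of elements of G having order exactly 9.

The elements of order 9 are: r, r^2, r^4, r^5, r^7, r^8.
That's 6.

6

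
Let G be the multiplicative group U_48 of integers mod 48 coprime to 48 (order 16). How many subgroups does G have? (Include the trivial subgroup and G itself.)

|G| = 16, so by Lagrange every subgroup order divides 16. Divisors: 1, 2, 4, 8, 16.
Subgroups by order — order 1: 1; order 2: 7; order 4: 11; order 8: 7; order 16: 1.
Total: 1 + 7 + 11 + 7 + 1 = 27.

27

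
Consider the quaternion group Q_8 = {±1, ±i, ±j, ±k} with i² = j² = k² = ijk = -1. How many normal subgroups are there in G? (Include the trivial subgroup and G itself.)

6

G has 6 subgroups. Checking conjugation-invariance by order — order 1: 1/1 normal; order 2: 1/1 normal; order 4: 3/3 normal; order 8: 1/1 normal.
Total normal subgroups: 6.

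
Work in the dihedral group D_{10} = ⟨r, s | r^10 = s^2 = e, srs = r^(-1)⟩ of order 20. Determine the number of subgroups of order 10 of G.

|G| = 20 and 10 | 20, so subgroups of order 10 are possible by Lagrange.
The subgroups of order 10 are: {e, r, r^2, r^3, r^4, r^5, r^6, r^7, r^8, r^9}; {e, r^2, r^4, r^6, r^8, s, r^2s, r^4s, r^6s, r^8s}; {e, r^2, r^4, r^6, r^8, rs, r^3s, r^5s, r^7s, r^9s}.
So G has 3 subgroups of order 10.

3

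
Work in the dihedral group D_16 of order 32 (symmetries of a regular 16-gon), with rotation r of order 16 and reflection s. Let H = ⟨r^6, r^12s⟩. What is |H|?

|⟨r^6⟩| = 8 and |⟨r^12s⟩| = 2, so |H| is a multiple of lcm(8, 2) = 8 and divides |G| = 32.
Closing under the operation: H = {e, r^2, r^4, r^6, r^8, r^10, r^12, r^14, s, r^2s, r^4s, r^6s, r^8s, r^10s, r^12s, r^14s}, so |H| = 16.

16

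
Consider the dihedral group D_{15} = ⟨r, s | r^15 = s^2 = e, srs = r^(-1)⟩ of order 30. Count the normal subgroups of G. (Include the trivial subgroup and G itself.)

5

G has 28 subgroups. Checking conjugation-invariance by order — order 1: 1/1 normal; order 2: 0/15 normal; order 3: 1/1 normal; order 5: 1/1 normal; order 6: 0/5 normal; order 10: 0/3 normal; order 15: 1/1 normal; order 30: 1/1 normal.
Total normal subgroups: 5.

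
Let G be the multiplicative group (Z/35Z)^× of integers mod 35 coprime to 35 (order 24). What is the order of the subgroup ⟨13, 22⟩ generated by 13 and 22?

8

|⟨13⟩| = 4 and |⟨22⟩| = 4, so |H| is a multiple of lcm(4, 4) = 4 and divides |G| = 24.
Closing under the operation: H = {1, 6, 8, 13, 22, 27, 29, 34}, so |H| = 8.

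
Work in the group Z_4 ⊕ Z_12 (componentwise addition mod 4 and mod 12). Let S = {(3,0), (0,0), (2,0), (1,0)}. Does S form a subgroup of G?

|S| = 4 divides |G| = 48, consistent with Lagrange.
S contains the identity, every element's inverse is in S, and S is closed under +: it is a subgroup.
In fact S = ⟨(1,0)⟩.

Yes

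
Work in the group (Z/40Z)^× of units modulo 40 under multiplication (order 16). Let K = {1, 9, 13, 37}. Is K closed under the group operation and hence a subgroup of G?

|K| = 4 divides |G| = 16, consistent with Lagrange.
K contains the identity, every element's inverse is in K, and K is closed under ·: it is a subgroup.
In fact K = ⟨37⟩.

Yes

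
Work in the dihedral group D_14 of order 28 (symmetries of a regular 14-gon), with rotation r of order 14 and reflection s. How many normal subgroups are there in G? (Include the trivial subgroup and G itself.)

7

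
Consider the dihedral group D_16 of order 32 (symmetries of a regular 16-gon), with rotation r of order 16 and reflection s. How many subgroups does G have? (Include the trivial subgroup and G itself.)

36

|G| = 32, so by Lagrange every subgroup order divides 32. Divisors: 1, 2, 4, 8, 16, 32.
Subgroups by order — order 1: 1; order 2: 17; order 4: 9; order 8: 5; order 16: 3; order 32: 1.
Total: 1 + 17 + 9 + 5 + 3 + 1 = 36.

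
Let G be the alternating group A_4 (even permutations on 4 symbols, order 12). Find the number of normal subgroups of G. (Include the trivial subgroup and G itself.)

G has 10 subgroups. Checking conjugation-invariance by order — order 1: 1/1 normal; order 2: 0/3 normal; order 3: 0/4 normal; order 4: 1/1 normal; order 12: 1/1 normal.
Total normal subgroups: 3.

3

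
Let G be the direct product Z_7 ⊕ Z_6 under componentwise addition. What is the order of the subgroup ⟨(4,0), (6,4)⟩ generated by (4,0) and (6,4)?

21

|⟨(4,0)⟩| = 7 and |⟨(6,4)⟩| = 21, so |H| is a multiple of lcm(7, 21) = 21 and divides |G| = 42.
Closing under the operation: H = {(0,0), (0,2), (0,4), (1,0), (1,2), (1,4), (2,0), (2,2), (2,4), (3,0), (3,2), (3,4), (4,0), (4,2), (4,4), (5,0), (5,2), (5,4), (6,0), (6,2), (6,4)}, so |H| = 21.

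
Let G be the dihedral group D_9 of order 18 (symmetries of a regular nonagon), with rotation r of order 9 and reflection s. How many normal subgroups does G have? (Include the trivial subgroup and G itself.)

G has 16 subgroups. Checking conjugation-invariance by order — order 1: 1/1 normal; order 2: 0/9 normal; order 3: 1/1 normal; order 6: 0/3 normal; order 9: 1/1 normal; order 18: 1/1 normal.
Total normal subgroups: 4.

4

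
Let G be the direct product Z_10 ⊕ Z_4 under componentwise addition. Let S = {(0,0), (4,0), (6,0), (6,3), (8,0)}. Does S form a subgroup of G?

No

(6,3) ∈ S but its inverse (4,1) ∉ S, so S is not a subgroup.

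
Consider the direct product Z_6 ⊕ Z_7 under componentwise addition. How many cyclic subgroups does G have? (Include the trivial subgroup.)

8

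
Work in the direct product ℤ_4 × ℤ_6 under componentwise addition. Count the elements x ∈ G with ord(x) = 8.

An element (a,b) has order lcm(ord(a), ord(b)); count pairs with lcm equal to 8.
Enumerating gives 0 such elements.

0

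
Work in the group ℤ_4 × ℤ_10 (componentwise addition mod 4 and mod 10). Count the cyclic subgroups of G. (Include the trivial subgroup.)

Each element a generates a cyclic subgroup ⟨a⟩; distinct elements may generate the same one (a cyclic group of order d has φ(d) generators).
Cyclic subgroups by order — order 1: 1; order 2: 3; order 4: 2; order 5: 1; order 10: 3; order 20: 2.
Total: 12.

12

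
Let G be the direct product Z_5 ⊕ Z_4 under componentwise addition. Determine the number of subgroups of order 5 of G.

1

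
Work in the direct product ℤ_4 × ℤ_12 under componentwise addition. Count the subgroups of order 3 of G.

1

|G| = 48 and 3 | 48, so subgroups of order 3 are possible by Lagrange.
The subgroups of order 3 are: {(0,0), (0,4), (0,8)}.
So G has 1 subgroup of order 3.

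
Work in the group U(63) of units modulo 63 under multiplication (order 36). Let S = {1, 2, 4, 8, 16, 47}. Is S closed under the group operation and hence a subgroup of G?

2 ∈ S but its inverse 32 ∉ S, so S is not a subgroup.

No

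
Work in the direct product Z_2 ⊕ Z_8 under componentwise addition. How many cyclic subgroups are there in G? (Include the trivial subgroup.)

8

Group the elements of G by the cyclic subgroup they generate; each cyclic subgroup of order d accounts for φ(d) elements.
Cyclic subgroups by order — order 1: 1; order 2: 3; order 4: 2; order 8: 2.
Total: 8.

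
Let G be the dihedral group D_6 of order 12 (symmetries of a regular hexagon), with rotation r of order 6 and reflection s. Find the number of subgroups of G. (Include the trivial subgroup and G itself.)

|G| = 12, so by Lagrange every subgroup order divides 12. Divisors: 1, 2, 3, 4, 6, 12.
Subgroups by order — order 1: 1; order 2: 7; order 3: 1; order 4: 3; order 6: 3; order 12: 1.
Total: 1 + 7 + 1 + 3 + 3 + 1 = 16.

16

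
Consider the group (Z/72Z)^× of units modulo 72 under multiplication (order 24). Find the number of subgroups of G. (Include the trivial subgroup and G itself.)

32

|G| = 24, so by Lagrange every subgroup order divides 24. Divisors: 1, 2, 3, 4, 6, 8, 12, 24.
Subgroups by order — order 1: 1; order 2: 7; order 3: 1; order 4: 7; order 6: 7; order 8: 1; order 12: 7; order 24: 1.
Total: 1 + 7 + 1 + 7 + 7 + 1 + 7 + 1 = 32.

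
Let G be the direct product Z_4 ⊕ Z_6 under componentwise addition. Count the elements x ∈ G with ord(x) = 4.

4

An element (a,b) has order lcm(ord(a), ord(b)); count pairs with lcm equal to 4.
Enumerating gives 4 such elements.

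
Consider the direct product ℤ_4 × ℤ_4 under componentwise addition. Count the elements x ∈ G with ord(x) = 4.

An element (a,b) has order lcm(ord(a), ord(b)); count pairs with lcm equal to 4.
Enumerating gives 12 such elements.

12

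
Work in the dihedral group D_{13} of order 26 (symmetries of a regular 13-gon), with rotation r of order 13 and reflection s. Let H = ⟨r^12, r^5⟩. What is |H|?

|⟨r^12⟩| = 13 and |⟨r^5⟩| = 13, so |H| is a multiple of lcm(13, 13) = 13 and divides |G| = 26.
Closing under the operation: H = {e, r, r^2, r^3, r^4, r^5, r^6, r^7, r^8, r^9, r^10, r^11, r^12}, so |H| = 13.

13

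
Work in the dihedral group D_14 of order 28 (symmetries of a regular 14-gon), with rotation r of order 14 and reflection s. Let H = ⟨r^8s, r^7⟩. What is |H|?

4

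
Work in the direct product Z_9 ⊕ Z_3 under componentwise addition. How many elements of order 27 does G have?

0

An element (a,b) has order lcm(ord(a), ord(b)); count pairs with lcm equal to 27.
Enumerating gives 0 such elements.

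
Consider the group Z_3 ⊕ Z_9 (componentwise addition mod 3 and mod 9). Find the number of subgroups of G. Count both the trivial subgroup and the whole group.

|G| = 27, so by Lagrange every subgroup order divides 27. Divisors: 1, 3, 9, 27.
Subgroups by order — order 1: 1; order 3: 4; order 9: 4; order 27: 1.
Total: 1 + 4 + 4 + 1 = 10.

10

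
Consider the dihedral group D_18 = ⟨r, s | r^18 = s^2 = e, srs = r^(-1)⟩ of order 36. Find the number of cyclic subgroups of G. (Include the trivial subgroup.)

24

A cyclic subgroup of order d is generated by each of its φ(d) elements of order d, so the cyclic subgroups of order d number (#elements of order d)/φ(d).
Cyclic subgroups by order — order 1: 1; order 2: 19; order 3: 1; order 6: 1; order 9: 1; order 18: 1.
Total: 24.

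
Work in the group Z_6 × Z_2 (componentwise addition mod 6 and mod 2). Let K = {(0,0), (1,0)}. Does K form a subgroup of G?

(1,0) ∈ K but its inverse (5,0) ∉ K, so K is not a subgroup.

No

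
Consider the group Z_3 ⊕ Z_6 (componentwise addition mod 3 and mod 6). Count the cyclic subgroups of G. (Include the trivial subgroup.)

A cyclic subgroup of order d is generated by each of its φ(d) elements of order d, so the cyclic subgroups of order d number (#elements of order d)/φ(d).
Cyclic subgroups by order — order 1: 1; order 2: 1; order 3: 4; order 6: 4.
Total: 10.

10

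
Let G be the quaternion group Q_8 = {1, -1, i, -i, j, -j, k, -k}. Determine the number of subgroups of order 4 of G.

|G| = 8 and 4 | 8, so subgroups of order 4 are possible by Lagrange.
The subgroups of order 4 are: {1, -1, i, -i}; {1, -1, j, -j}; {1, -1, k, -k}.
So G has 3 subgroups of order 4.

3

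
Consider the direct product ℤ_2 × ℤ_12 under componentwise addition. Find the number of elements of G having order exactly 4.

4

An element (a,b) has order lcm(ord(a), ord(b)); count pairs with lcm equal to 4.
Enumerating gives 4 such elements.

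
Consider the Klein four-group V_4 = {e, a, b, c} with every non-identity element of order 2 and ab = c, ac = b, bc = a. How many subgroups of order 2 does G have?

|G| = 4 and 2 | 4, so subgroups of order 2 are possible by Lagrange.
The subgroups of order 2 are: {e, a}; {e, b}; {e, c}.
So G has 3 subgroups of order 2.

3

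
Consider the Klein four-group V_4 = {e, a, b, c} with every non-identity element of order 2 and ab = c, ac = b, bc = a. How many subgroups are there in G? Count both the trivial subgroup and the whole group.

|G| = 4, so by Lagrange every subgroup order divides 4. Divisors: 1, 2, 4.
Subgroups by order — order 1: 1; order 2: 3; order 4: 1.
Total: 1 + 3 + 1 = 5.

5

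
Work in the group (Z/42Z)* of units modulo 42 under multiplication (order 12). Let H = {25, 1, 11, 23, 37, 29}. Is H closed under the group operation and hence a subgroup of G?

Yes

|H| = 6 divides |G| = 12, consistent with Lagrange.
H contains the identity, every element's inverse is in H, and H is closed under ·: it is a subgroup.
In fact H = ⟨23⟩.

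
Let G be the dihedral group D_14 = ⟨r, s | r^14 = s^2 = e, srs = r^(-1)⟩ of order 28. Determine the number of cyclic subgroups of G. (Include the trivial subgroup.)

18

A cyclic subgroup of order d is generated by each of its φ(d) elements of order d, so the cyclic subgroups of order d number (#elements of order d)/φ(d).
Cyclic subgroups by order — order 1: 1; order 2: 15; order 7: 1; order 14: 1.
Total: 18.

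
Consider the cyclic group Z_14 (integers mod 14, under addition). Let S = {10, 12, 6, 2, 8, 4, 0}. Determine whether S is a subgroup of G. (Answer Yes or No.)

Yes

|S| = 7 divides |G| = 14, consistent with Lagrange.
S contains the identity, every element's inverse is in S, and S is closed under +: it is a subgroup.
In fact S = ⟨2⟩.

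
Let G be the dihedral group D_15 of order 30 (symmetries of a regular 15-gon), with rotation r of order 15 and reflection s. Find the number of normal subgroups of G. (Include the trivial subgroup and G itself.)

5

G has 28 subgroups. Checking conjugation-invariance by order — order 1: 1/1 normal; order 2: 0/15 normal; order 3: 1/1 normal; order 5: 1/1 normal; order 6: 0/5 normal; order 10: 0/3 normal; order 15: 1/1 normal; order 30: 1/1 normal.
Total normal subgroups: 5.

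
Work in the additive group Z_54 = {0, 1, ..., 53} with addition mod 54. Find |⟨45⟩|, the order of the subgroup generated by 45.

In Z_54, the order of an element a is n/gcd(a, n).
gcd(45, 54) = 9, so |⟨45⟩| = 54/9 = 6.

6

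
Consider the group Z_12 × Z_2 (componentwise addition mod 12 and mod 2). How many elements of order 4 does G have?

4

An element (a,b) has order lcm(ord(a), ord(b)); count pairs with lcm equal to 4.
Enumerating gives 4 such elements.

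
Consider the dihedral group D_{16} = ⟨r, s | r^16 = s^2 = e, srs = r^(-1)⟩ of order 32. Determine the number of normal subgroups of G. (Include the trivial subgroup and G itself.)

G has 36 subgroups. Checking conjugation-invariance by order — order 1: 1/1 normal; order 2: 1/17 normal; order 4: 1/9 normal; order 8: 1/5 normal; order 16: 3/3 normal; order 32: 1/1 normal.
Total normal subgroups: 8.

8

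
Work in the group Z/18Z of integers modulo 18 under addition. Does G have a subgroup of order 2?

Yes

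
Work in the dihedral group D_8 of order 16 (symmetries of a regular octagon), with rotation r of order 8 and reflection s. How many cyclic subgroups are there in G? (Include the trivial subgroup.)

A cyclic subgroup of order d is generated by each of its φ(d) elements of order d, so the cyclic subgroups of order d number (#elements of order d)/φ(d).
Cyclic subgroups by order — order 1: 1; order 2: 9; order 4: 1; order 8: 1.
Total: 12.

12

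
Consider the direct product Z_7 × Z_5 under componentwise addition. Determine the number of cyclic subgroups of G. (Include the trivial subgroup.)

A cyclic subgroup of order d is generated by each of its φ(d) elements of order d, so the cyclic subgroups of order d number (#elements of order d)/φ(d).
Cyclic subgroups by order — order 1: 1; order 5: 1; order 7: 1; order 35: 1.
Total: 4.

4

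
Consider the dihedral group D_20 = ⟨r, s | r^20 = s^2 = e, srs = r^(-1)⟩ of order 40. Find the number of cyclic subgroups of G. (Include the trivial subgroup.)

26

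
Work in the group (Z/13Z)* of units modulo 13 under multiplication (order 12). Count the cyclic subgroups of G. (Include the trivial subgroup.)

6

A cyclic subgroup of order d is generated by each of its φ(d) elements of order d, so the cyclic subgroups of order d number (#elements of order d)/φ(d).
Cyclic subgroups by order — order 1: 1; order 2: 1; order 3: 1; order 4: 1; order 6: 1; order 12: 1.
Total: 6.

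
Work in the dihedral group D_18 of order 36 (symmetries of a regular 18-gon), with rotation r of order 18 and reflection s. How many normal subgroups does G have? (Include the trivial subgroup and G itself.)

9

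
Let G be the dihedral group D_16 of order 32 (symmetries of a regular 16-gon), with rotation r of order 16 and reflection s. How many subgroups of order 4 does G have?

9

|G| = 32 and 4 | 32, so subgroups of order 4 are possible by Lagrange.
The subgroups of order 4 are: {e, r^8, r^2s, r^10s}; {e, r^8, r^3s, r^11s}; {e, r^4, r^8, r^12}; {e, r^8, r^4s, r^12s}; … (9 in all).
So G has 9 subgroups of order 4.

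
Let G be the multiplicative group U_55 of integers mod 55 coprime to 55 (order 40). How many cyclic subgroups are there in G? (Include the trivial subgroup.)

A cyclic subgroup of order d is generated by each of its φ(d) elements of order d, so the cyclic subgroups of order d number (#elements of order d)/φ(d).
Cyclic subgroups by order — order 1: 1; order 2: 3; order 4: 2; order 5: 1; order 10: 3; order 20: 2.
Total: 12.

12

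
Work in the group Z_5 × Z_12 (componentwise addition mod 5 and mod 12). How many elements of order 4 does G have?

2

An element (a,b) has order lcm(ord(a), ord(b)); count pairs with lcm equal to 4.
Enumerating gives 2 such elements.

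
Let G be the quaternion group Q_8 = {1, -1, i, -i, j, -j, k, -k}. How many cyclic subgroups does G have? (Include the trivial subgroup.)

Each element a generates a cyclic subgroup ⟨a⟩; distinct elements may generate the same one (a cyclic group of order d has φ(d) generators).
Cyclic subgroups by order — order 1: 1; order 2: 1; order 4: 3.
Total: 5.

5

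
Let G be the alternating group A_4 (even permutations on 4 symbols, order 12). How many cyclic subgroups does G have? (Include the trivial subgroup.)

8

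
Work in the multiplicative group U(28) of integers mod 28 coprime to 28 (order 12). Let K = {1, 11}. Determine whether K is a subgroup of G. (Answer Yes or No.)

No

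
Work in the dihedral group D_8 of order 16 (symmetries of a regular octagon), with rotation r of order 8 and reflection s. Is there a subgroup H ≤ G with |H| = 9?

9 does not divide |G| = 16, so by Lagrange no subgroup of order 9 exists.

No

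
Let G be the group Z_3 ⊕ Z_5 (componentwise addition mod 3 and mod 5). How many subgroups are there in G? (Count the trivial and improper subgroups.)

4

|G| = 15, so by Lagrange every subgroup order divides 15. Divisors: 1, 3, 5, 15.
Subgroups by order — order 1: 1; order 3: 1; order 5: 1; order 15: 1.
Total: 1 + 1 + 1 + 1 = 4.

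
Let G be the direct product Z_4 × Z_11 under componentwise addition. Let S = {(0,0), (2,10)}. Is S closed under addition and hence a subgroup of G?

No

(2,10) ∈ S but its inverse (2,1) ∉ S, so S is not a subgroup.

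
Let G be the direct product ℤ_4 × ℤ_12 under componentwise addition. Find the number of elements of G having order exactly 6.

An element (a,b) has order lcm(ord(a), ord(b)); count pairs with lcm equal to 6.
Enumerating gives 6 such elements.

6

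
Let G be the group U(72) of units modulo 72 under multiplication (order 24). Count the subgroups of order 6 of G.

7

|G| = 24 and 6 | 24, so subgroups of order 6 are possible by Lagrange.
The subgroups of order 6 are: {1, 11, 25, 35, 49, 59}; {1, 13, 25, 37, 49, 61}; {1, 17, 25, 41, 49, 65}; {1, 19, 25, 43, 49, 67}; … (7 in all).
So G has 7 subgroups of order 6.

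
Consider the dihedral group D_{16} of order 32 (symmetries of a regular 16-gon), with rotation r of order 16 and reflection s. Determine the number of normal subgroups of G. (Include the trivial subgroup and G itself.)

8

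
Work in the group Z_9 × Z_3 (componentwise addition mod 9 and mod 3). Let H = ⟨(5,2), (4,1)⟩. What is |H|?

|⟨(5,2)⟩| = 9 and |⟨(4,1)⟩| = 9, so |H| is a multiple of lcm(9, 9) = 9 and divides |G| = 27.
Closing under the operation: H = {(0,0), (1,1), (2,2), (3,0), (4,1), (5,2), (6,0), (7,1), (8,2)}, so |H| = 9.

9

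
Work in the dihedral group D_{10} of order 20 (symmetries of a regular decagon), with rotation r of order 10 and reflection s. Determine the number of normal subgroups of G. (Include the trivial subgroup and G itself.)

7

G has 22 subgroups. Checking conjugation-invariance by order — order 1: 1/1 normal; order 2: 1/11 normal; order 4: 0/5 normal; order 5: 1/1 normal; order 10: 3/3 normal; order 20: 1/1 normal.
Total normal subgroups: 7.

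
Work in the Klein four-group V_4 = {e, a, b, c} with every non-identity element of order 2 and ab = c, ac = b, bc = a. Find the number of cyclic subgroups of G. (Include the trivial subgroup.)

A cyclic subgroup of order d is generated by each of its φ(d) elements of order d, so the cyclic subgroups of order d number (#elements of order d)/φ(d).
Cyclic subgroups by order — order 1: 1; order 2: 3.
Total: 4.

4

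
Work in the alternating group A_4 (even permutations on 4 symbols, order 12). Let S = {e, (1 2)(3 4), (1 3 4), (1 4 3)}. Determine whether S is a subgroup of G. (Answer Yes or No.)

No

Closure fails: (1 4 3) ∘ (1 2)(3 4) = (1 2 4) ∉ S. So S is not a subgroup.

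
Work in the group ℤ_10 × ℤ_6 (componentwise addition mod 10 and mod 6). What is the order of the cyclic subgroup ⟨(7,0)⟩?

10

The order of (7,0) in Z_10 × Z_6 is lcm(ord(7) in Z_10, ord(0) in Z_6).
ord(7) = 10 and ord(0) = 1, so |⟨(7,0)⟩| = lcm(10, 1) = 10.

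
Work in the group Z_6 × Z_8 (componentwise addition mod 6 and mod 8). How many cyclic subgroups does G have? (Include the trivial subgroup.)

A cyclic subgroup of order d is generated by each of its φ(d) elements of order d, so the cyclic subgroups of order d number (#elements of order d)/φ(d).
Cyclic subgroups by order — order 1: 1; order 2: 3; order 3: 1; order 4: 2; order 6: 3; order 8: 2; order 12: 2; order 24: 2.
Total: 16.

16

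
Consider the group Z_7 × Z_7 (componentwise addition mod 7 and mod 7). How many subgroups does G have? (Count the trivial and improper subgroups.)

10

|G| = 49, so by Lagrange every subgroup order divides 49. Divisors: 1, 7, 49.
Subgroups by order — order 1: 1; order 7: 8; order 49: 1.
Total: 1 + 8 + 1 = 10.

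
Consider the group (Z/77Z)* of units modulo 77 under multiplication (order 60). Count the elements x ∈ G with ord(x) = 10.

12

Enumerating element orders in G gives 12 elements of order 10.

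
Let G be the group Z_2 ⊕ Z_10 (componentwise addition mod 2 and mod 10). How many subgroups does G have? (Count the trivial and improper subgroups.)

|G| = 20, so by Lagrange every subgroup order divides 20. Divisors: 1, 2, 4, 5, 10, 20.
Subgroups by order — order 1: 1; order 2: 3; order 4: 1; order 5: 1; order 10: 3; order 20: 1.
Total: 1 + 3 + 1 + 1 + 3 + 1 = 10.

10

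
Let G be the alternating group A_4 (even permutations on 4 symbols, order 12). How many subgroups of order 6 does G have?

|G| = 12 and 6 | 12, so subgroups of order 6 are possible by Lagrange.
Checking all subgroups of G, none has order 6.
So G has 0 subgroups of order 6.

0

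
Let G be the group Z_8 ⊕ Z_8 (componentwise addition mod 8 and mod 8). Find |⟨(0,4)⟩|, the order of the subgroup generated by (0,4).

The order of (0,4) in Z_8 × Z_8 is lcm(ord(0) in Z_8, ord(4) in Z_8).
ord(0) = 1 and ord(4) = 2, so |⟨(0,4)⟩| = lcm(1, 2) = 2.

2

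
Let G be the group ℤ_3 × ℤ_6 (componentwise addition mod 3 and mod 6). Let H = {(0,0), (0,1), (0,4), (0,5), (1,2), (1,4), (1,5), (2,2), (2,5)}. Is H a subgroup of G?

(1,2) ∈ H but its inverse (2,4) ∉ H, so H is not a subgroup.

No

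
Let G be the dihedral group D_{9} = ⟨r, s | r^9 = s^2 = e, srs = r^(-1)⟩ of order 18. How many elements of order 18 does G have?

0

No element of G has order 18 (even though 18 | 18).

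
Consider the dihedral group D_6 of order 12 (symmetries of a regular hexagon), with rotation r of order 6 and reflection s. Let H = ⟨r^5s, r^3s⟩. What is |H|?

6

|⟨r^5s⟩| = 2 and |⟨r^3s⟩| = 2, so |H| is a multiple of lcm(2, 2) = 2 and divides |G| = 12.
Closing under the operation: H = {e, r^2, r^4, rs, r^3s, r^5s}, so |H| = 6.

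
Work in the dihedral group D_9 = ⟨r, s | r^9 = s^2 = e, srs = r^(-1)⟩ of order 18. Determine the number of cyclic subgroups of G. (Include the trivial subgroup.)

12

Group the elements of G by the cyclic subgroup they generate; each cyclic subgroup of order d accounts for φ(d) elements.
Cyclic subgroups by order — order 1: 1; order 2: 9; order 3: 1; order 9: 1.
Total: 12.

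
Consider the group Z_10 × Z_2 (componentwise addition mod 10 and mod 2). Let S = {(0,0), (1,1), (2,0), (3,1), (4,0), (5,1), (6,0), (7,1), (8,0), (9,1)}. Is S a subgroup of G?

Yes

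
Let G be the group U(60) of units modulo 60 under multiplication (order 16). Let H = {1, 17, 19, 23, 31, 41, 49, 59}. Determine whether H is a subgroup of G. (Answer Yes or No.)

17 ∈ H but its inverse 53 ∉ H, so H is not a subgroup.

No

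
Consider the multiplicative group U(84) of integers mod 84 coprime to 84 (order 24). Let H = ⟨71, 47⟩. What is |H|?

|⟨71⟩| = 2 and |⟨47⟩| = 6, so |H| is a multiple of lcm(2, 6) = 6 and divides |G| = 24.
Closing under the operation: H = {1, 11, 13, 23, 25, 37, 47, 59, 61, 71, 73, 83}, so |H| = 12.

12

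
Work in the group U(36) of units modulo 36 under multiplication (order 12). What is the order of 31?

6

Compute successive powers of 31 mod 36: 31, 25, 19, 13, 7, 1; 31^6 ≡ 1 (mod 36).
So |⟨31⟩| = 6.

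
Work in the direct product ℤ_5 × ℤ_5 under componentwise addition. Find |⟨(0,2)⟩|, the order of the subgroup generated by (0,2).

5

The order of (0,2) in Z_5 × Z_5 is lcm(ord(0) in Z_5, ord(2) in Z_5).
ord(0) = 1 and ord(2) = 5, so |⟨(0,2)⟩| = lcm(1, 5) = 5.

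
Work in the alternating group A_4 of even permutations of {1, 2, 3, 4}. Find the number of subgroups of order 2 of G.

3

|G| = 12 and 2 | 12, so subgroups of order 2 are possible by Lagrange.
The subgroups of order 2 are: {e, (1 2)(3 4)}; {e, (1 3)(2 4)}; {e, (1 4)(2 3)}.
So G has 3 subgroups of order 2.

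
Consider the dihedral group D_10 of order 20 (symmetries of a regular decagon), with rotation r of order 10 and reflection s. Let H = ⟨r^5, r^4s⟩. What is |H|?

4

|⟨r^5⟩| = 2 and |⟨r^4s⟩| = 2, so |H| is a multiple of lcm(2, 2) = 2 and divides |G| = 20.
Closing under the operation: H = {e, r^5, r^4s, r^9s}, so |H| = 4.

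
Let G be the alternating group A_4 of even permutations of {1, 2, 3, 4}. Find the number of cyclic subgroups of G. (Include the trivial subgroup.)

Group the elements of G by the cyclic subgroup they generate; each cyclic subgroup of order d accounts for φ(d) elements.
Cyclic subgroups by order — order 1: 1; order 2: 3; order 3: 4.
Total: 8.

8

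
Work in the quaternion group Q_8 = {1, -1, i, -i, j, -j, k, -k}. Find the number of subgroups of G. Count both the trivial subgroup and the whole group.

6

|G| = 8, so by Lagrange every subgroup order divides 8. Divisors: 1, 2, 4, 8.
Subgroups by order — order 1: 1; order 2: 1; order 4: 3; order 8: 1.
Total: 1 + 1 + 3 + 1 = 6.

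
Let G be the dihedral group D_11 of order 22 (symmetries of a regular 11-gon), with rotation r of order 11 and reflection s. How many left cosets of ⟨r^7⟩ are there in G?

2

|⟨r^7⟩| = 11 and |G| = 22.
By Lagrange, [G : H] = |G|/|H| = 22/11 = 2.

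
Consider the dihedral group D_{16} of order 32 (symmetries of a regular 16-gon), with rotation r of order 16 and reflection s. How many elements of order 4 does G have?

The elements of order 4 are: r^4, r^12.
That's 2.

2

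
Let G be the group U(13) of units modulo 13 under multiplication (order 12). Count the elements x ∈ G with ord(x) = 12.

The elements of order 12 are: 2, 6, 7, 11.
That's 4.

4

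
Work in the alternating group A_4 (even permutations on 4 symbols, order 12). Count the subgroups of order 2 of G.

3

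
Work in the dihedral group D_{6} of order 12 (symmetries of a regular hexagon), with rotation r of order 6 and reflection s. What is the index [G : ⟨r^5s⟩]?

6

|⟨r^5s⟩| = 2 and |G| = 12.
By Lagrange, [G : H] = |G|/|H| = 12/2 = 6.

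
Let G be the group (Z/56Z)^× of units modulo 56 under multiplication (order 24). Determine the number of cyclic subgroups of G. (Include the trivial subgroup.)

Each element a generates a cyclic subgroup ⟨a⟩; distinct elements may generate the same one (a cyclic group of order d has φ(d) generators).
Cyclic subgroups by order — order 1: 1; order 2: 7; order 3: 1; order 6: 7.
Total: 16.

16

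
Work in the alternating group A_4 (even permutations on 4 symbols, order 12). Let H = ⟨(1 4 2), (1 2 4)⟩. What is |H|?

3

|⟨(1 4 2)⟩| = 3 and |⟨(1 2 4)⟩| = 3, so |H| is a multiple of lcm(3, 3) = 3 and divides |G| = 12.
Closing under the operation: H = {e, (1 2 4), (1 4 2)}, so |H| = 3.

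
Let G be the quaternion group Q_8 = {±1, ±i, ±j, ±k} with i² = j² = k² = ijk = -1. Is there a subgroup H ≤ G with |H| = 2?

Yes

2 | 8. A subgroup of order 2 is {1, -1}.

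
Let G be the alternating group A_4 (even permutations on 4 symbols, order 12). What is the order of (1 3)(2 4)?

Computing powers of (1 3)(2 4): the smallest k with ((1 3)(2 4))^k = e is k = 2.

2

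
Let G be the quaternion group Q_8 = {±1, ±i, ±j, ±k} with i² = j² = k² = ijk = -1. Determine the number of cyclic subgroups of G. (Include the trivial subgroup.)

5

Each element a generates a cyclic subgroup ⟨a⟩; distinct elements may generate the same one (a cyclic group of order d has φ(d) generators).
Cyclic subgroups by order — order 1: 1; order 2: 1; order 4: 3.
Total: 5.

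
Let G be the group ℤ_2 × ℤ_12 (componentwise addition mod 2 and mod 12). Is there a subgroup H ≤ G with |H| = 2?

Yes

2 | 24. A subgroup of order 2 is {(0,0), (0,6)}.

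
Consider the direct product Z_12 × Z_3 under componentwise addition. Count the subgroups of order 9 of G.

1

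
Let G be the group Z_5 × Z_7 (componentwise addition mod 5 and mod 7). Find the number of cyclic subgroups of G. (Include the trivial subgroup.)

4

A cyclic subgroup of order d is generated by each of its φ(d) elements of order d, so the cyclic subgroups of order d number (#elements of order d)/φ(d).
Cyclic subgroups by order — order 1: 1; order 5: 1; order 7: 1; order 35: 1.
Total: 4.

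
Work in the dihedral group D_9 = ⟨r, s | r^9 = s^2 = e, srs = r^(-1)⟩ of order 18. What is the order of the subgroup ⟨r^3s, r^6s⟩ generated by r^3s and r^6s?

|⟨r^3s⟩| = 2 and |⟨r^6s⟩| = 2, so |H| is a multiple of lcm(2, 2) = 2 and divides |G| = 18.
Closing under the operation: H = {e, r^3, r^6, s, r^3s, r^6s}, so |H| = 6.

6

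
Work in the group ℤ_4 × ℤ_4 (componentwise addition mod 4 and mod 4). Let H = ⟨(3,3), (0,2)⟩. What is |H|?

|⟨(3,3)⟩| = 4 and |⟨(0,2)⟩| = 2, so |H| is a multiple of lcm(4, 2) = 4 and divides |G| = 16.
Closing under the operation: H = {(0,0), (0,2), (1,1), (1,3), (2,0), (2,2), (3,1), (3,3)}, so |H| = 8.

8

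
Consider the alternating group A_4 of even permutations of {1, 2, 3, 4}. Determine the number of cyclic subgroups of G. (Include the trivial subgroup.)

8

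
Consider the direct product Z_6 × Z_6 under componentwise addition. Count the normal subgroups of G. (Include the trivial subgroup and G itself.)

G is abelian, so every subgroup is normal.
G has 30 subgroups in total, hence 30 normal subgroups.

30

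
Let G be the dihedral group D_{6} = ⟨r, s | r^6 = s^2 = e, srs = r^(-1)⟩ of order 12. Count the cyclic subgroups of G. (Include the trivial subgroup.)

10

Group the elements of G by the cyclic subgroup they generate; each cyclic subgroup of order d accounts for φ(d) elements.
Cyclic subgroups by order — order 1: 1; order 2: 7; order 3: 1; order 6: 1.
Total: 10.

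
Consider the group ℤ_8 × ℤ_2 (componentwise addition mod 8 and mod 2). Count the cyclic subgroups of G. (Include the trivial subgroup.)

8

A cyclic subgroup of order d is generated by each of its φ(d) elements of order d, so the cyclic subgroups of order d number (#elements of order d)/φ(d).
Cyclic subgroups by order — order 1: 1; order 2: 3; order 4: 2; order 8: 2.
Total: 8.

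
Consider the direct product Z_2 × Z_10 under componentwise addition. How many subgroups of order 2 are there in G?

3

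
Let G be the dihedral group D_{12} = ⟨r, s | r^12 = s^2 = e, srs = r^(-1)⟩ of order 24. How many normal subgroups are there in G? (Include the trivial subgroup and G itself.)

9

G has 34 subgroups. Checking conjugation-invariance by order — order 1: 1/1 normal; order 2: 1/13 normal; order 3: 1/1 normal; order 4: 1/7 normal; order 6: 1/5 normal; order 8: 0/3 normal; order 12: 3/3 normal; order 24: 1/1 normal.
Total normal subgroups: 9.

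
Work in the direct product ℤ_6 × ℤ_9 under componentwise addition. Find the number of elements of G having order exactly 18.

An element (a,b) has order lcm(ord(a), ord(b)); count pairs with lcm equal to 18.
Enumerating gives 18 such elements.

18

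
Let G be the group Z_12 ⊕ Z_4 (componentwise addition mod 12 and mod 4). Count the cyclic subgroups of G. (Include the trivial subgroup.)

20

Each element a generates a cyclic subgroup ⟨a⟩; distinct elements may generate the same one (a cyclic group of order d has φ(d) generators).
Cyclic subgroups by order — order 1: 1; order 2: 3; order 3: 1; order 4: 6; order 6: 3; order 12: 6.
Total: 20.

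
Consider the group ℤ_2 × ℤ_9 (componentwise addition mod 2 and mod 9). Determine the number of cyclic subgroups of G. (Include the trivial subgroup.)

A cyclic subgroup of order d is generated by each of its φ(d) elements of order d, so the cyclic subgroups of order d number (#elements of order d)/φ(d).
Cyclic subgroups by order — order 1: 1; order 2: 1; order 3: 1; order 6: 1; order 9: 1; order 18: 1.
Total: 6.

6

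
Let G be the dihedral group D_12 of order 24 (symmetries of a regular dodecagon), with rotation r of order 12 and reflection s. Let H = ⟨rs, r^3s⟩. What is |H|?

|⟨rs⟩| = 2 and |⟨r^3s⟩| = 2, so |H| is a multiple of lcm(2, 2) = 2 and divides |G| = 24.
Closing under the operation: H = {e, r^2, r^4, r^6, r^8, r^10, rs, r^3s, r^5s, r^7s, r^9s, r^11s}, so |H| = 12.

12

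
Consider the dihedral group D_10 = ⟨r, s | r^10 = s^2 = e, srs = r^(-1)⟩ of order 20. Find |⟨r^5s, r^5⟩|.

|⟨r^5s⟩| = 2 and |⟨r^5⟩| = 2, so |H| is a multiple of lcm(2, 2) = 2 and divides |G| = 20.
Closing under the operation: H = {e, r^5, s, r^5s}, so |H| = 4.

4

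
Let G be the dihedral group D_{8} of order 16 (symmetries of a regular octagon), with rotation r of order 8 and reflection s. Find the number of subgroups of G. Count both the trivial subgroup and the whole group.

|G| = 16, so by Lagrange every subgroup order divides 16. Divisors: 1, 2, 4, 8, 16.
Subgroups by order — order 1: 1; order 2: 9; order 4: 5; order 8: 3; order 16: 1.
Total: 1 + 9 + 5 + 3 + 1 = 19.

19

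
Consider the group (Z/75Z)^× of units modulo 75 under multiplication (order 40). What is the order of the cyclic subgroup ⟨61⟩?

5

Compute successive powers of 61 mod 75: 61, 46, 31, 16, 1; 61^5 ≡ 1 (mod 75).
So |⟨61⟩| = 5.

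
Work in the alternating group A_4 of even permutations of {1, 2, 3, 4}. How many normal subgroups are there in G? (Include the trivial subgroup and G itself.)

3

G has 10 subgroups. Checking conjugation-invariance by order — order 1: 1/1 normal; order 2: 0/3 normal; order 3: 0/4 normal; order 4: 1/1 normal; order 12: 1/1 normal.
Total normal subgroups: 3.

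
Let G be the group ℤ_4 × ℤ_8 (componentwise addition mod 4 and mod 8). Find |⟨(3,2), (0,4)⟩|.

8

|⟨(3,2)⟩| = 4 and |⟨(0,4)⟩| = 2, so |H| is a multiple of lcm(4, 2) = 4 and divides |G| = 32.
Closing under the operation: H = {(0,0), (0,4), (1,2), (1,6), (2,0), (2,4), (3,2), (3,6)}, so |H| = 8.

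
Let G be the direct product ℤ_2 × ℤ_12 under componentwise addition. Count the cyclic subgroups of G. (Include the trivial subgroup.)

12

A cyclic subgroup of order d is generated by each of its φ(d) elements of order d, so the cyclic subgroups of order d number (#elements of order d)/φ(d).
Cyclic subgroups by order — order 1: 1; order 2: 3; order 3: 1; order 4: 2; order 6: 3; order 12: 2.
Total: 12.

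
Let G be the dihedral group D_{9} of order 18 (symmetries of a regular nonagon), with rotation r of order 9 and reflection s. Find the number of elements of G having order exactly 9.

6

The elements of order 9 are: r, r^2, r^4, r^5, r^7, r^8.
That's 6.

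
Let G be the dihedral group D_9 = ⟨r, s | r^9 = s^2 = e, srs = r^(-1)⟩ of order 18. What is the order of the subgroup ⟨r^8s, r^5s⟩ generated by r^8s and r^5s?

|⟨r^8s⟩| = 2 and |⟨r^5s⟩| = 2, so |H| is a multiple of lcm(2, 2) = 2 and divides |G| = 18.
Closing under the operation: H = {e, r^3, r^6, r^2s, r^5s, r^8s}, so |H| = 6.

6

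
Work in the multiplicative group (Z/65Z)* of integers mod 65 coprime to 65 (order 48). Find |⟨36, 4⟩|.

12

|⟨36⟩| = 6 and |⟨4⟩| = 6, so |H| is a multiple of lcm(6, 6) = 6 and divides |G| = 48.
Closing under the operation: H = {1, 4, 9, 14, 16, 29, 36, 49, 51, 56, 61, 64}, so |H| = 12.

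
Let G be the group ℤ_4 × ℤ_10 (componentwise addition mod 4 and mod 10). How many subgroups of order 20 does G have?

3

|G| = 40 and 20 | 40, so subgroups of order 20 are possible by Lagrange.
The subgroups of order 20 are: {(0,0), (0,1), (0,2), (0,3), (0,4), (0,5), (0,6), (0,7), (0,8), (0,9), (2,0), (2,1), (2,2), (2,3), (2,4), (2,5), (2,6), (2,7), (2,8), (2,9)}; {(0,0), (0,2), (0,4), (0,6), (0,8), (1,0), (1,2), (1,4), (1,6), (1,8), (2,0), (2,2), (2,4), (2,6), (2,8), (3,0), (3,2), (3,4), (3,6), (3,8)}; {(0,0), (0,2), (0,4), (0,6), (0,8), (1,1), (1,3), (1,5), (1,7), (1,9), (2,0), (2,2), (2,4), (2,6), (2,8), (3,1), (3,3), (3,5), (3,7), (3,9)}.
So G has 3 subgroups of order 20.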